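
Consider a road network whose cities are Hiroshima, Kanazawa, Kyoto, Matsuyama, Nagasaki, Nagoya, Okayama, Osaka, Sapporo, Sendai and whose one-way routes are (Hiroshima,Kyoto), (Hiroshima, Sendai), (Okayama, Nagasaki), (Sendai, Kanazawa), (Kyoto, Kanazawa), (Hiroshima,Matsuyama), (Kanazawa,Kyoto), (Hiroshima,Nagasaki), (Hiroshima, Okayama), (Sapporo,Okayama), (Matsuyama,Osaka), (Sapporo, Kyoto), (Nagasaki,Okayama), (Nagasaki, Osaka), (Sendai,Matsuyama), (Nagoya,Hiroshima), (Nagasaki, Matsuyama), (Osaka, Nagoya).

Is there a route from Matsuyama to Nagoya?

Explore from Matsuyama.
Distance 1: reach Osaka.
Distance 2: reach Nagoya.
Found Nagoya.

Yes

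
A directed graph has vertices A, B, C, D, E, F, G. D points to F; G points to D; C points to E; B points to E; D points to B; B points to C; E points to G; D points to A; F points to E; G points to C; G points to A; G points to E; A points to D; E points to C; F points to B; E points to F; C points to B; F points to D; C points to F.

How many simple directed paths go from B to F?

B→C→E→F
B→C→E→G→A→D→F
B→C→E→G→D→F
B→C→F
B→E→C→F
B→E→F
B→E→G→A→D→F
B→E→G→C→F
B→E→G→D→F

9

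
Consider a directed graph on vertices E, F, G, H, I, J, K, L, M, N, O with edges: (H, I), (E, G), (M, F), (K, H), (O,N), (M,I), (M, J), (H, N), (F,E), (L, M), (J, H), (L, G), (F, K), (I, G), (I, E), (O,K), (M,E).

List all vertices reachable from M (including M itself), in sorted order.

E, F, G, H, I, J, K, M, N

Start at M.
Its neighbours: E, F, I, J.
Then their neighbours: G, H, K.
Then next layer: N.
Nothing further is reachable.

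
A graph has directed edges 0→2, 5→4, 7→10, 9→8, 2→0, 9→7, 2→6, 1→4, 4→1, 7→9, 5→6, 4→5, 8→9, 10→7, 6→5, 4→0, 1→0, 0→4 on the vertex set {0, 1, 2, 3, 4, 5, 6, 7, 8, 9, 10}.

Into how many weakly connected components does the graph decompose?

From 0: component {0, 1, 2, 4, 5, 6}.
From 3: component {3}.
From 7: component {7, 8, 9, 10}.
That's 3 components.

3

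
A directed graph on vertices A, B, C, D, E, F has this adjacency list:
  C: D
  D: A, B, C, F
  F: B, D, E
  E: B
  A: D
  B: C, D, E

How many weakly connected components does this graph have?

From A: component {A, B, C, D, E, F}.
That's 1 component.

1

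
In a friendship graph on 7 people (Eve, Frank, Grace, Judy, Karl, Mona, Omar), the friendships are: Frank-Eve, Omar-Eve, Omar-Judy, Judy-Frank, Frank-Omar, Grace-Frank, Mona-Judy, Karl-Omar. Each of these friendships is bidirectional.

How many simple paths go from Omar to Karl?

1

Omar–Karl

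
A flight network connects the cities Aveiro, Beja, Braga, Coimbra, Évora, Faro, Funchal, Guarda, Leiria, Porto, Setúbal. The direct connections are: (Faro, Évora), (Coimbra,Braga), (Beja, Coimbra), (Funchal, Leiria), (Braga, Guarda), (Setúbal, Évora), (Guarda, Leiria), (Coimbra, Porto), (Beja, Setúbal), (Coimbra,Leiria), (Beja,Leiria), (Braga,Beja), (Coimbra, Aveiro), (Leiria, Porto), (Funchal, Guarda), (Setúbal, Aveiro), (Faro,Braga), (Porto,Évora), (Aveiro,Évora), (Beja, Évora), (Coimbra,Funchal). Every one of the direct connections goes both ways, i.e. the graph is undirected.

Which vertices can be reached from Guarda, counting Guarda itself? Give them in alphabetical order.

Start at Guarda.
Its neighbours: Braga, Funchal, Leiria.
Then their neighbours: Beja, Coimbra, Faro, Porto.
Then next layer: Aveiro, Évora, Setúbal.
Every vertex is now reached.

Aveiro, Beja, Braga, Coimbra, Évora, Faro, Funchal, Guarda, Leiria, Porto, Setúbal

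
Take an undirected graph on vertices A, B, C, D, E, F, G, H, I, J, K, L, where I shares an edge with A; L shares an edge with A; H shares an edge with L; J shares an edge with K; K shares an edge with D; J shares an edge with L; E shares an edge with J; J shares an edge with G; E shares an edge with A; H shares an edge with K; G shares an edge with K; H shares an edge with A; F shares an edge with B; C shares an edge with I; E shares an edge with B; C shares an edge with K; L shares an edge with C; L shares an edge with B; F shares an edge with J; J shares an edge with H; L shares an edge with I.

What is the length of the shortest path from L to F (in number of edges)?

Distance 0: L.
Distance 1: A, B, C, H, I, J.
Distance 2: E, F, G, K — contains F.

2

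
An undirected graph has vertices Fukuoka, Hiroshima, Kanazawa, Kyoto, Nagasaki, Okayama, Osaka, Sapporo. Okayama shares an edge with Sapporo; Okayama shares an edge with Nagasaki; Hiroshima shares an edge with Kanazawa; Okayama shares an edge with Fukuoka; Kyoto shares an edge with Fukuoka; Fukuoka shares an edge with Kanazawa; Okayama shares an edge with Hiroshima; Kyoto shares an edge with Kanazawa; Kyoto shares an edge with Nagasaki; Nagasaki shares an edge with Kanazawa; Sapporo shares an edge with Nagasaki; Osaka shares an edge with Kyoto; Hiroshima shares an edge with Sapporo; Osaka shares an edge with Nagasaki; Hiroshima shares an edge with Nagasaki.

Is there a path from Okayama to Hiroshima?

Yes

Explore from Okayama.
Distance 1: reach Fukuoka, Hiroshima, Nagasaki, Sapporo.
Found Hiroshima.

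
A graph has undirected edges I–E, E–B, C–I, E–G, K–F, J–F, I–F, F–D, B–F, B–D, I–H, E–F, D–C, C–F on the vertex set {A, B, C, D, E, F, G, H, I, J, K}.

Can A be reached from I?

No

Explore from I.
Distance 1: reach C, E, F, H.
Distance 2: reach B, D, G, J, K.
The search is exhausted without reaching A; it lies in a different component.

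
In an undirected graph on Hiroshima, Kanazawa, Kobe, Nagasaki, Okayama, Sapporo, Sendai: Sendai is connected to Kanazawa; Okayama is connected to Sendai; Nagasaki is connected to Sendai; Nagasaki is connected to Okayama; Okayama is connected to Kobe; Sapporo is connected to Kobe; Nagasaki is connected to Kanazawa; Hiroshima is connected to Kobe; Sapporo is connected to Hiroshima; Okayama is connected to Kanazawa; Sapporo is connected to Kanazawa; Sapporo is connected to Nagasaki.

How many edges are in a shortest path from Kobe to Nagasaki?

Distance 0: Kobe.
Distance 1: Hiroshima, Okayama, Sapporo.
Distance 2: Kanazawa, Nagasaki, Sendai — contains Nagasaki.

2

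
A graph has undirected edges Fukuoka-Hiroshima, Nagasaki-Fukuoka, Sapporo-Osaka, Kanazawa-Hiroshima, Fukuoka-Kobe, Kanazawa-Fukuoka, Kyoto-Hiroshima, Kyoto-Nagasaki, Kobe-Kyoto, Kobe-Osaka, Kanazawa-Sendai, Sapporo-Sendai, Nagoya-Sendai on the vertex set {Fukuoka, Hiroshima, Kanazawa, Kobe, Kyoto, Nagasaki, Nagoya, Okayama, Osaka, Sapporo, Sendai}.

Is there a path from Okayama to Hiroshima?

No

Okayama has no edges, so nothing is reachable from it.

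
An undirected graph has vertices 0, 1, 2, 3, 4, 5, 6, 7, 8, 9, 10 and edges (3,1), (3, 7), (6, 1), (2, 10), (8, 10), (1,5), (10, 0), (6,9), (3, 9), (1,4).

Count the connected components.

From 0: component {0, 2, 8, 10}.
From 1: component {1, 3, 4, 5, 6, 7, 9}.
That's 2 components.

2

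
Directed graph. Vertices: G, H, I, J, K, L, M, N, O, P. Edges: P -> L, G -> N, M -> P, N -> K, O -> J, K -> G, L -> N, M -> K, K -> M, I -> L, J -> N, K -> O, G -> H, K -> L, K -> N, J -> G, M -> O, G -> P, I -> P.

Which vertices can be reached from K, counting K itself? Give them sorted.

Start at K.
Its neighbours: G, L, M, N, O.
Then their neighbours: H, J, P.
Nothing further is reachable.

G, H, J, K, L, M, N, O, P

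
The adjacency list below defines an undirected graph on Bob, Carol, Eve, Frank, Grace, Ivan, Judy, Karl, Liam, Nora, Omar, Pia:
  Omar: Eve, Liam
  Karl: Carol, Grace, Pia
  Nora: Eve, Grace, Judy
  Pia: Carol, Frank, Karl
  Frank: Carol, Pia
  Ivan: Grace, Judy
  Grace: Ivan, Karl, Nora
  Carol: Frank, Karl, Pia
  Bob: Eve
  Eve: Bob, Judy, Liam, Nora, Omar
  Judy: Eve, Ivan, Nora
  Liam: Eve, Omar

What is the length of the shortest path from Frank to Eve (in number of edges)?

5

Distance 0: Frank.
Distance 1: Carol, Pia.
Distance 2: Karl.
Distance 3: Grace.
Distance 4: Ivan, Nora.
Distance 5: Eve, Judy — contains Eve.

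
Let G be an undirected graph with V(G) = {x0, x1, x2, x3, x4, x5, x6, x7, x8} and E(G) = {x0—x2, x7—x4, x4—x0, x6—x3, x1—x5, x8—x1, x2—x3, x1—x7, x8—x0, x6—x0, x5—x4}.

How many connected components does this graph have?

From x0: component {x0, x1, x2, x3, x4, x5, x6, x7, x8}.
That's 1 component.

1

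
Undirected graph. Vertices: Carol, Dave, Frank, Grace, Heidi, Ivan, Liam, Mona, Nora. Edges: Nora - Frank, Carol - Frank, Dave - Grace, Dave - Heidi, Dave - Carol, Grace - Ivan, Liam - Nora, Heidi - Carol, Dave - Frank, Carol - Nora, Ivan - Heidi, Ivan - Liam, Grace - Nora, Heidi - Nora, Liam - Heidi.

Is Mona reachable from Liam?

No

Explore from Liam.
Distance 1: reach Heidi, Ivan, Nora.
Distance 2: reach Carol, Dave, Frank, Grace.
The search is exhausted without reaching Mona; it lies in a different component.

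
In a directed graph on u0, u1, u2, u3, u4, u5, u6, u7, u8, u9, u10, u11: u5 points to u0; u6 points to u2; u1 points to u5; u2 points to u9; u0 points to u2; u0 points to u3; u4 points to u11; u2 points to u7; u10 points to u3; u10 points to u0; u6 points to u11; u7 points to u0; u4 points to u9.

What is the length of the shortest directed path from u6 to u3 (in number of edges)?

4

Distance 0: u6.
Distance 1: u2, u11.
Distance 2: u7, u9.
Distance 3: u0.
Distance 4: u3 — contains u3.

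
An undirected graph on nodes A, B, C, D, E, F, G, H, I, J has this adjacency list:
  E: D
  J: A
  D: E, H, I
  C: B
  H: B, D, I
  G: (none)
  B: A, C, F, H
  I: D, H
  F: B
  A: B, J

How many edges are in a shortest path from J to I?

4

Distance 0: J.
Distance 1: A.
Distance 2: B.
Distance 3: C, F, H.
Distance 4: D, I — contains I.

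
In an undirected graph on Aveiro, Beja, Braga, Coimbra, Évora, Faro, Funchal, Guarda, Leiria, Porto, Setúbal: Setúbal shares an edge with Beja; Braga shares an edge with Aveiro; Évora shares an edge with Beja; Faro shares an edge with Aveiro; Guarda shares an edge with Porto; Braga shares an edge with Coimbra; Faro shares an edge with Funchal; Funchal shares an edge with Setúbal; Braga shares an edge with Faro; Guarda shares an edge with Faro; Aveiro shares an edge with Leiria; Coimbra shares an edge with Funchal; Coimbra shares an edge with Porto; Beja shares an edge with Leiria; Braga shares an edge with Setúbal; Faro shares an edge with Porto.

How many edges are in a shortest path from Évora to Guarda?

5

Distance 0: Évora.
Distance 1: Beja.
Distance 2: Leiria, Setúbal.
Distance 3: Aveiro, Braga, Funchal.
Distance 4: Coimbra, Faro.
Distance 5: Guarda, Porto — contains Guarda.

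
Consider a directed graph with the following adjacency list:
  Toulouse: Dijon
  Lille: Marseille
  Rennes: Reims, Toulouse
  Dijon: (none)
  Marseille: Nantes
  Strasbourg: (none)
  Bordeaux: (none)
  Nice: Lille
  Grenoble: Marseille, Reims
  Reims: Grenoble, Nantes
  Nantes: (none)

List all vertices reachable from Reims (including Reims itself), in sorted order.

Grenoble, Marseille, Nantes, Reims

Start at Reims.
Its neighbours: Grenoble, Nantes.
Then their neighbours: Marseille.
Nothing further is reachable.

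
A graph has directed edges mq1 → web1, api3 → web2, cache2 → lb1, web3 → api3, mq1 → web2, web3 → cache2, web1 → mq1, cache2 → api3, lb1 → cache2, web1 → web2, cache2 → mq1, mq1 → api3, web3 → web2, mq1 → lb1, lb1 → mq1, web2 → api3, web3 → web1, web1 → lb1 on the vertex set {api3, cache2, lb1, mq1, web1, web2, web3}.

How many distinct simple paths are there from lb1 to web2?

7

lb1→cache2→api3→web2
lb1→cache2→mq1→api3→web2
lb1→cache2→mq1→web1→web2
lb1→cache2→mq1→web2
lb1→mq1→api3→web2
lb1→mq1→web1→web2
lb1→mq1→web2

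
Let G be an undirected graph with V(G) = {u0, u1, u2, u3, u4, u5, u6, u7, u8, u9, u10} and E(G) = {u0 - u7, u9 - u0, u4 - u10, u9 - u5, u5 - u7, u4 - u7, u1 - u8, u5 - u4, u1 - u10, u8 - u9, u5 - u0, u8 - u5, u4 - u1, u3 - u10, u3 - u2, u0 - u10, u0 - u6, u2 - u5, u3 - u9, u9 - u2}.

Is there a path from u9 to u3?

Yes

Explore from u9.
Distance 1: reach u0, u2, u3, u5, u8.
Found u3.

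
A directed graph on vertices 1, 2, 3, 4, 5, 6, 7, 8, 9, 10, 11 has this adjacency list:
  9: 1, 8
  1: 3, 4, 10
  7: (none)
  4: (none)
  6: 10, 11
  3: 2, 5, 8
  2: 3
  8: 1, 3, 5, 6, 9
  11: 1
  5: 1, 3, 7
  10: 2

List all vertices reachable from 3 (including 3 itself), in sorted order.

Start at 3.
Its neighbours: 2, 5, 8.
Then their neighbours: 1, 6, 7, 9.
Then next layer: 4, 10, 11.
Every vertex is now reached.

1, 2, 3, 4, 5, 6, 7, 8, 9, 10, 11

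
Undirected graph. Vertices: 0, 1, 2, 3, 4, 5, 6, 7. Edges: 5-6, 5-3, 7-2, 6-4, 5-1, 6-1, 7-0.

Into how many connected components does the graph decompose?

2

From 0: component {0, 2, 7}.
From 1: component {1, 3, 4, 5, 6}.
That's 2 components.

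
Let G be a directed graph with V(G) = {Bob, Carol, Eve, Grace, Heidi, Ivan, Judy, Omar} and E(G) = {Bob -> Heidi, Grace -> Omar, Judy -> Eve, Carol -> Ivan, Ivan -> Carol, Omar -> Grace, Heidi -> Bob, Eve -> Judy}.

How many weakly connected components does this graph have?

4

From Bob: component {Bob, Heidi}.
From Carol: component {Carol, Ivan}.
From Eve: component {Eve, Judy}.
From Grace: component {Grace, Omar}.
That's 4 components.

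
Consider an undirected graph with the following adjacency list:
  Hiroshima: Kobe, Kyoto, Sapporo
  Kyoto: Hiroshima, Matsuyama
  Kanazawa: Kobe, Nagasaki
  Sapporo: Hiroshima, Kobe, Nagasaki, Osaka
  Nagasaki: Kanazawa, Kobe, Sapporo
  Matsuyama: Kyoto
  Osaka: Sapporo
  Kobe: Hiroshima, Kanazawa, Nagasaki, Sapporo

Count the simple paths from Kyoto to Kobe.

4

Kyoto–Hiroshima–Kobe
Kyoto–Hiroshima–Sapporo–Kobe
Kyoto–Hiroshima–Sapporo–Nagasaki–Kanazawa–Kobe
Kyoto–Hiroshima–Sapporo–Nagasaki–Kobe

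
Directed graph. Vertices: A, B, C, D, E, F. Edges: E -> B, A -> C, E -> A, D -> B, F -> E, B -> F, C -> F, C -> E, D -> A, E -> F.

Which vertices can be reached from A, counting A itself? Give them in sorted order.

Start at A.
Its neighbours: C.
Then their neighbours: E, F.
Then next layer: B.
Nothing further is reachable.

A, B, C, E, F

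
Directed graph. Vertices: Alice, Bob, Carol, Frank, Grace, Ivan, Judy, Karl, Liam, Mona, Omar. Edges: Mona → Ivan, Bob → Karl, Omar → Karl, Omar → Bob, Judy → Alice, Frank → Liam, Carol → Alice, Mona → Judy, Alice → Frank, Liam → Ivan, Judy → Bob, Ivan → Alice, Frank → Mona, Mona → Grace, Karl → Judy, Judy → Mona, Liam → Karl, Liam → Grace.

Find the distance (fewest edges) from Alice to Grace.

Distance 0: Alice.
Distance 1: Frank.
Distance 2: Liam, Mona.
Distance 3: Grace, Ivan, Judy, Karl — contains Grace.

3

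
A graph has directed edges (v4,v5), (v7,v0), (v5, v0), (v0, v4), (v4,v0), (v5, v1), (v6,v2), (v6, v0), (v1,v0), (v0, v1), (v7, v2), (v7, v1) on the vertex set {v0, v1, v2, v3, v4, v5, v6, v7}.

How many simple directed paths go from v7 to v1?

v7→v0→v1
v7→v0→v4→v5→v1
v7→v1

3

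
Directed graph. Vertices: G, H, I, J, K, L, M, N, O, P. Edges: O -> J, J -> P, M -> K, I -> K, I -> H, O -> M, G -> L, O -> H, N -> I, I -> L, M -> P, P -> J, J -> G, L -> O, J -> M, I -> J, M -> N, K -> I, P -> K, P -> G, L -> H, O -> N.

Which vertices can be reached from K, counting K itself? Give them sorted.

Start at K.
Its neighbours: I.
Then their neighbours: H, J, L.
Then next layer: G, M, O, P.
Then next layer: N.
Every vertex is now reached.

G, H, I, J, K, L, M, N, O, P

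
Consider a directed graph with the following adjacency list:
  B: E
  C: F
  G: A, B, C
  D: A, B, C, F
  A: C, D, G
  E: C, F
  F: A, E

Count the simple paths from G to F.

8

G→A→C→F
G→A→D→B→E→C→F
G→A→D→B→E→F
G→A→D→C→F
G→A→D→F
G→B→E→C→F
G→B→E→F
G→C→F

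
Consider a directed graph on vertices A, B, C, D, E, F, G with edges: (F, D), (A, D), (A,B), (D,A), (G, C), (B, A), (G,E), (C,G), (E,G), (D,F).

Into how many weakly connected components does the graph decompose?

From A: component {A, B, D, F}.
From C: component {C, E, G}.
That's 2 components.

2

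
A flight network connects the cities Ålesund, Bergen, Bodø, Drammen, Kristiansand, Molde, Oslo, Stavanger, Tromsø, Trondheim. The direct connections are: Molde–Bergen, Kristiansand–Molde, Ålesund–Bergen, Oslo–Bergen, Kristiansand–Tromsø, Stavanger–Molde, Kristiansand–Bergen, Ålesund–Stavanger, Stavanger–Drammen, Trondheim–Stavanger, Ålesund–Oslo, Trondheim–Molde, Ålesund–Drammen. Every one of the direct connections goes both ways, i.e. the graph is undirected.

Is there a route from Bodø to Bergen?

Bodø has no edges, so nothing is reachable from it.

No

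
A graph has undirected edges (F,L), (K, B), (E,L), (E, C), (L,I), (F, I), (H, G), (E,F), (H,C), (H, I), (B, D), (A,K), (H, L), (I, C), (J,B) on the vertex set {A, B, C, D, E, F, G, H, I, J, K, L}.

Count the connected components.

2

From A: component {A, B, D, J, K}.
From C: component {C, E, F, G, H, I, L}.
That's 2 components.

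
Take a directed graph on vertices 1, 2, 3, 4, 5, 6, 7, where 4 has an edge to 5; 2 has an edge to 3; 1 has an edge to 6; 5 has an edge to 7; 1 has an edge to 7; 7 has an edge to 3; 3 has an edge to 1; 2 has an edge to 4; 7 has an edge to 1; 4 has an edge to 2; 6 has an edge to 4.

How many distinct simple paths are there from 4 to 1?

3

4→2→3→1
4→5→7→1
4→5→7→3→1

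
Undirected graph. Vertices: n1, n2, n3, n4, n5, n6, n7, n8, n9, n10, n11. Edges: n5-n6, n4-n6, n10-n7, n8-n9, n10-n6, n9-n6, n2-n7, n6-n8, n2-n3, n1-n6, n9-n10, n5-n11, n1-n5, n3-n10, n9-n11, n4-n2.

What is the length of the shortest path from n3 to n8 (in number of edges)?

Distance 0: n3.
Distance 1: n2, n10.
Distance 2: n4, n6, n7, n9.
Distance 3: n1, n5, n8, n11 — contains n8.

3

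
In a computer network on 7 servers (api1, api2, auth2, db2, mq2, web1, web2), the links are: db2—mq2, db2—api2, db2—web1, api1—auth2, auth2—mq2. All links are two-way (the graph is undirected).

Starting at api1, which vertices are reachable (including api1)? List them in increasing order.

Start at api1.
Its neighbours: auth2.
Then their neighbours: mq2.
Then next layer: db2.
Then next layer: api2, web1.
Nothing further is reachable.

api1, api2, auth2, db2, mq2, web1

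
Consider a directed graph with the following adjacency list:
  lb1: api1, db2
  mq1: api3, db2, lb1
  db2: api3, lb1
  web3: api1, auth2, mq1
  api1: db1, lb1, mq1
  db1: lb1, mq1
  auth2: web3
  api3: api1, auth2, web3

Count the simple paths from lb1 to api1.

4

lb1→api1
lb1→db2→api3→api1
lb1→db2→api3→auth2→web3→api1
lb1→db2→api3→web3→api1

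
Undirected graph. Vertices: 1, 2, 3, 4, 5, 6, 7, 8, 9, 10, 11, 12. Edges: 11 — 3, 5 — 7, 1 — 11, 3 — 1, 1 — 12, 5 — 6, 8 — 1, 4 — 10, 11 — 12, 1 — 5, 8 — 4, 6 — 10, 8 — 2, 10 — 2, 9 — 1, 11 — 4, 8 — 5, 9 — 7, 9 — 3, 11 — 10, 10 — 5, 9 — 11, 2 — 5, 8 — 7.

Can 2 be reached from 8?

Yes

Explore from 8.
Distance 1: reach 1, 2, 4, 5, 7.
Found 2.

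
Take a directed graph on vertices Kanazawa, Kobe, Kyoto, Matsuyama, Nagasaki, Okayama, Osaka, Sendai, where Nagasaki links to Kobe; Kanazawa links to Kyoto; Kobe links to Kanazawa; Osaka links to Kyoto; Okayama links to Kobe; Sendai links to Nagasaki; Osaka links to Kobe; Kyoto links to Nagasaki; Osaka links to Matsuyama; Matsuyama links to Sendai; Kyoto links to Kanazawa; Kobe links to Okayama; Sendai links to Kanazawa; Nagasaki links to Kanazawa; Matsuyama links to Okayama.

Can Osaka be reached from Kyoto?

No

Explore from Kyoto.
Distance 1: reach Kanazawa, Nagasaki.
Distance 2: reach Kobe.
Distance 3: reach Okayama.
The search from Kyoto is exhausted; no directed path reaches Osaka.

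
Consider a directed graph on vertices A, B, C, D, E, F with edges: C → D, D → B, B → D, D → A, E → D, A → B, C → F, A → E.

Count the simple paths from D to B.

D→A→B
D→B

2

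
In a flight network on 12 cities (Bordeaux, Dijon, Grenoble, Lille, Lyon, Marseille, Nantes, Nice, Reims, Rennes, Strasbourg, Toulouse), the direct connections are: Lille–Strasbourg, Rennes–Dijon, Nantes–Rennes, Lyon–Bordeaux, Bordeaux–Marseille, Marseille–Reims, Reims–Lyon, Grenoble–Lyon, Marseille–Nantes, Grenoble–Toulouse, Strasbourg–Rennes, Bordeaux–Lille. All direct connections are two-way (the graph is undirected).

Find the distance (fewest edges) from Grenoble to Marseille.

3

Distance 0: Grenoble.
Distance 1: Lyon, Toulouse.
Distance 2: Bordeaux, Reims.
Distance 3: Lille, Marseille — contains Marseille.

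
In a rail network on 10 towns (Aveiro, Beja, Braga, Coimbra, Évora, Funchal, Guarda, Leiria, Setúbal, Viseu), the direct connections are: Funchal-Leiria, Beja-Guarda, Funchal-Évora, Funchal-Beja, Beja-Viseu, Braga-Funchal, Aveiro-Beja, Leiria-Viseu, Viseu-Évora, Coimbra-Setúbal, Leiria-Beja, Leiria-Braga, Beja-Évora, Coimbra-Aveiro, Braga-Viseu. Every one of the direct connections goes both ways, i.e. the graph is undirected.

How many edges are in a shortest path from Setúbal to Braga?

Distance 0: Setúbal.
Distance 1: Coimbra.
Distance 2: Aveiro.
Distance 3: Beja.
Distance 4: Évora, Funchal, Guarda, Leiria, Viseu.
Distance 5: Braga — contains Braga.

5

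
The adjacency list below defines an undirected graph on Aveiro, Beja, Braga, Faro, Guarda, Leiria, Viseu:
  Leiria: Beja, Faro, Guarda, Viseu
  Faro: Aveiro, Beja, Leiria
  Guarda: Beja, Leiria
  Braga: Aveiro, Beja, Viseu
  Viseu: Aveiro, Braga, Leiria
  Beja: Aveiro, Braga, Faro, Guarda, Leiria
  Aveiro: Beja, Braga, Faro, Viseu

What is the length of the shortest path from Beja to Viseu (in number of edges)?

Distance 0: Beja.
Distance 1: Aveiro, Braga, Faro, Guarda, Leiria.
Distance 2: Viseu — contains Viseu.

2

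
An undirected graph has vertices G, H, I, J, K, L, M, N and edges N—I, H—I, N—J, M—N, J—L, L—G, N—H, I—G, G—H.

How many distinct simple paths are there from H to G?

5

H–G
H–I–G
H–I–N–J–L–G
H–N–I–G
H–N–J–L–G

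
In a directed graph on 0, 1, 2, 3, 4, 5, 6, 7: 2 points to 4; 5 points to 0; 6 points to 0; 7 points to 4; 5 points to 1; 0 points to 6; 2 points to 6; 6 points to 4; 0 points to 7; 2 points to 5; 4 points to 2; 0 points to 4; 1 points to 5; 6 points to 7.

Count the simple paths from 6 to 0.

3

6→0
6→4→2→5→0
6→7→4→2→5→0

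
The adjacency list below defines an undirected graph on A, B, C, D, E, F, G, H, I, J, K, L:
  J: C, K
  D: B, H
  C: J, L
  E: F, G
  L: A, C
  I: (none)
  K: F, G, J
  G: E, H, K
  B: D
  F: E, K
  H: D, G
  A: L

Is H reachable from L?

Explore from L.
Distance 1: reach A, C.
Distance 2: reach J.
Distance 3: reach K.
Distance 4: reach F, G.
Distance 5: reach E, H.
Found H.

Yes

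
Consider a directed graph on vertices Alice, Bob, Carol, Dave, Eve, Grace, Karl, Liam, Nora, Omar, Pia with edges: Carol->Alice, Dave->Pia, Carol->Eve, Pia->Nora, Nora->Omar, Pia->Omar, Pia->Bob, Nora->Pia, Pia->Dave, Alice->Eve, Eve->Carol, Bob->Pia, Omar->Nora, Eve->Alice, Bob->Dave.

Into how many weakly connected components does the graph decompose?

From Alice: component {Alice, Carol, Eve}.
From Bob: component {Bob, Dave, Nora, Omar, Pia}.
From Grace: component {Grace}.
From Karl: component {Karl}.
From Liam: component {Liam}.
That's 5 components.

5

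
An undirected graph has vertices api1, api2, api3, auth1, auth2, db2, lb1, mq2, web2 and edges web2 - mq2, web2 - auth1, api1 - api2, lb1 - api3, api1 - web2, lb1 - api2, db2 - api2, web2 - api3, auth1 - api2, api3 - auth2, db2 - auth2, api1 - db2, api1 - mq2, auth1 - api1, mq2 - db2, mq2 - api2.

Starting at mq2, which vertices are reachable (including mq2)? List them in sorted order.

Start at mq2.
Its neighbours: api1, api2, db2, web2.
Then their neighbours: api3, auth1, auth2, lb1.
Every vertex is now reached.

api1, api2, api3, auth1, auth2, db2, lb1, mq2, web2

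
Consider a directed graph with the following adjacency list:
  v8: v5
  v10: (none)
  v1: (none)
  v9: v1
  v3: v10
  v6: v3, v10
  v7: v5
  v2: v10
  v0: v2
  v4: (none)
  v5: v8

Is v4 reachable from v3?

No

Explore from v3.
Distance 1: reach v10.
The search from v3 is exhausted; no directed path reaches v4.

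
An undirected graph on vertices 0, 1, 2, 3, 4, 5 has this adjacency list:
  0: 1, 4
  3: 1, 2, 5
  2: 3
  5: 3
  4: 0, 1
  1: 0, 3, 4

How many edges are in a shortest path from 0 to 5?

Distance 0: 0.
Distance 1: 1, 4.
Distance 2: 3.
Distance 3: 2, 5 — contains 5.

3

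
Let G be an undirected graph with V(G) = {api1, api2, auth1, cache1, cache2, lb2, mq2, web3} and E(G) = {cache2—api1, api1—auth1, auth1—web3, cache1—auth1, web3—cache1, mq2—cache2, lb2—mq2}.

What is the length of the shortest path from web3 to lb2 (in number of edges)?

5

Distance 0: web3.
Distance 1: auth1, cache1.
Distance 2: api1.
Distance 3: cache2.
Distance 4: mq2.
Distance 5: lb2 — contains lb2.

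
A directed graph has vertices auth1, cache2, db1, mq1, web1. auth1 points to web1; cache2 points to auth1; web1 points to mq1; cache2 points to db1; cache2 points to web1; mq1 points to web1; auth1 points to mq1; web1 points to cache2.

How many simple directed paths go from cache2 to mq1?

3

cache2→auth1→mq1
cache2→auth1→web1→mq1
cache2→web1→mq1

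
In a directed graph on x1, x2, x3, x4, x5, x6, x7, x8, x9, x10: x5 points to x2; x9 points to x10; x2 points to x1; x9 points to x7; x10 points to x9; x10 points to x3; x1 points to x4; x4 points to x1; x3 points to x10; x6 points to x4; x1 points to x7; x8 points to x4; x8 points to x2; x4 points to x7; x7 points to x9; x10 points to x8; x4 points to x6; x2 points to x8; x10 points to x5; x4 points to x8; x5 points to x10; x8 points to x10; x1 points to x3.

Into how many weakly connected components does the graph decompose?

From x1: component {x1, x2, x3, x4, x5, x6, x7, x8, x9, x10}.
That's 1 component.

1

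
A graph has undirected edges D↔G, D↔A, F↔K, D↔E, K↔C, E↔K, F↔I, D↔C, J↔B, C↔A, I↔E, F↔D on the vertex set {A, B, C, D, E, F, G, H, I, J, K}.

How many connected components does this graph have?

3

From A: component {A, C, D, E, F, G, I, K}.
From B: component {B, J}.
From H: component {H}.
That's 3 components.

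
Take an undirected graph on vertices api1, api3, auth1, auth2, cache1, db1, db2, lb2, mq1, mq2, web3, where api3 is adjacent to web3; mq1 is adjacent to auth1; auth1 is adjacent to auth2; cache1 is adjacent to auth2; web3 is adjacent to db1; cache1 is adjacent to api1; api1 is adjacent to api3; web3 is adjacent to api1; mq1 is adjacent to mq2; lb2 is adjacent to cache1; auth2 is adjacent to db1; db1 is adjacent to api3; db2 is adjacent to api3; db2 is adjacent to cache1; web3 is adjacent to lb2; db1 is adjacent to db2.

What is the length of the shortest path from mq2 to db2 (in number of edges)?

5

Distance 0: mq2.
Distance 1: mq1.
Distance 2: auth1.
Distance 3: auth2.
Distance 4: cache1, db1.
Distance 5: api1, api3, db2, lb2, web3 — contains db2.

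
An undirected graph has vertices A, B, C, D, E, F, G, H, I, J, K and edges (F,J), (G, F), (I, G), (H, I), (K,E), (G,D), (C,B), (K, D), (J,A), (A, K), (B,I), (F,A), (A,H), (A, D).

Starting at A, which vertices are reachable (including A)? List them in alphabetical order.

Start at A.
Its neighbours: D, F, H, J, K.
Then their neighbours: E, G, I.
Then next layer: B.
Then next layer: C.
Every vertex is now reached.

A, B, C, D, E, F, G, H, I, J, K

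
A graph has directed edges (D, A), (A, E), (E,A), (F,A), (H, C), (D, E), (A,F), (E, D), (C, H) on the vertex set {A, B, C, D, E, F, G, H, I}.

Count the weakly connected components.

5

From A: component {A, D, E, F}.
From B: component {B}.
From C: component {C, H}.
From G: component {G}.
From I: component {I}.
That's 5 components.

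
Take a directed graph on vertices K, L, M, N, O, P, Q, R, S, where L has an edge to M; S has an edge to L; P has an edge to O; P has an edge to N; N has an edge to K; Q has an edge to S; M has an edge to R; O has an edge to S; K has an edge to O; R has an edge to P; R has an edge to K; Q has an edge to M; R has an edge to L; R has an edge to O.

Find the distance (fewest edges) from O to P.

Distance 0: O.
Distance 1: S.
Distance 2: L.
Distance 3: M.
Distance 4: R.
Distance 5: K, P — contains P.

5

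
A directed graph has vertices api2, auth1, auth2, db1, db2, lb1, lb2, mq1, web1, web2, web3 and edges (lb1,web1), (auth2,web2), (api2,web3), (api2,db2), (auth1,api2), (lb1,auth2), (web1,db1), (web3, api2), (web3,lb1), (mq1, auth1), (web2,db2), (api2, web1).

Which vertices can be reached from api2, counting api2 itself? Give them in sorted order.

api2, auth2, db1, db2, lb1, web1, web2, web3

Start at api2.
Its neighbours: db2, web1, web3.
Then their neighbours: db1, lb1.
Then next layer: auth2.
Then next layer: web2.
Nothing further is reachable.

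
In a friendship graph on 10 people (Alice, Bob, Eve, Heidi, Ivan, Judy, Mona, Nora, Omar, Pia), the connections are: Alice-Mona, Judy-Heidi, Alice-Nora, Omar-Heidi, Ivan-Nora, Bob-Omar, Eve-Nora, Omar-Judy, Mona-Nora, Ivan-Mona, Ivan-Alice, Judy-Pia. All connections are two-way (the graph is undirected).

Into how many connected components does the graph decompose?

From Alice: component {Alice, Eve, Ivan, Mona, Nora}.
From Bob: component {Bob, Heidi, Judy, Omar, Pia}.
That's 2 components.

2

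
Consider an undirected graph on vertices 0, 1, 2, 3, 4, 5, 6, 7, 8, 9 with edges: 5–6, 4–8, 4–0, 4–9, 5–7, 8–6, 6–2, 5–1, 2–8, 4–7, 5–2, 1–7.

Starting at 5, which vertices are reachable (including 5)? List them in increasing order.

0, 1, 2, 4, 5, 6, 7, 8, 9

Start at 5.
Its neighbours: 1, 2, 6, 7.
Then their neighbours: 4, 8.
Then next layer: 0, 9.
Nothing further is reachable.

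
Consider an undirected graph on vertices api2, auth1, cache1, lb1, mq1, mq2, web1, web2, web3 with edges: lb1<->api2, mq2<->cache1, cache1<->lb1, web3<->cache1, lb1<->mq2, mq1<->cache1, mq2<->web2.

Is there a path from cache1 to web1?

Explore from cache1.
Distance 1: reach lb1, mq1, mq2, web3.
Distance 2: reach api2, web2.
The search is exhausted without reaching web1; it lies in a different component.

No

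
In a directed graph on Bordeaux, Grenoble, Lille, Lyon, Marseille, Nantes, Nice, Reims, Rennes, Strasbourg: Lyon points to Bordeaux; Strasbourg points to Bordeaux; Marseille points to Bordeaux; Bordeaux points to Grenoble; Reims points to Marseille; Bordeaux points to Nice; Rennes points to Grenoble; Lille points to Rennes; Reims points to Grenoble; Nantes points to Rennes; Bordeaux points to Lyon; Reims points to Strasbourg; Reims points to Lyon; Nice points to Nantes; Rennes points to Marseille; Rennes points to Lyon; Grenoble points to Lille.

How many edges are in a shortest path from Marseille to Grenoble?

2

Distance 0: Marseille.
Distance 1: Bordeaux.
Distance 2: Grenoble, Lyon, Nice — contains Grenoble.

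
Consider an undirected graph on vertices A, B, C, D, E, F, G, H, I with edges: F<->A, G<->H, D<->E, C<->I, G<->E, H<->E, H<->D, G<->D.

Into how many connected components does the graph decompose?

From A: component {A, F}.
From B: component {B}.
From C: component {C, I}.
From D: component {D, E, G, H}.
That's 4 components.

4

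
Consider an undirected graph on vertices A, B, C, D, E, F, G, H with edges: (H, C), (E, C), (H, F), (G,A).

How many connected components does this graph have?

4

From A: component {A, G}.
From B: component {B}.
From C: component {C, E, F, H}.
From D: component {D}.
That's 4 components.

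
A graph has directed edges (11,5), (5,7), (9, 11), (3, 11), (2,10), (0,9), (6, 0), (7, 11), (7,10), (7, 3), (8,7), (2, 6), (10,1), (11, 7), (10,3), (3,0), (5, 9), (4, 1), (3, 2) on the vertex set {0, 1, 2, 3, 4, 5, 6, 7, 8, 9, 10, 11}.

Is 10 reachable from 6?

Yes

Explore from 6.
Distance 1: reach 0.
Distance 2: reach 9.
Distance 3: reach 11.
Distance 4: reach 5, 7.
Distance 5: reach 3, 10.
Found 10.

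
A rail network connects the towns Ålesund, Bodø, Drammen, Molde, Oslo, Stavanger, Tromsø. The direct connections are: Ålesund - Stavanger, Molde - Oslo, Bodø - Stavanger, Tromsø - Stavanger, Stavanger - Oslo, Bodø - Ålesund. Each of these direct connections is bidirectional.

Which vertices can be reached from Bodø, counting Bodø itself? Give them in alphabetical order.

Ålesund, Bodø, Molde, Oslo, Stavanger, Tromsø

Start at Bodø.
Its neighbours: Ålesund, Stavanger.
Then their neighbours: Oslo, Tromsø.
Then next layer: Molde.
Nothing further is reachable.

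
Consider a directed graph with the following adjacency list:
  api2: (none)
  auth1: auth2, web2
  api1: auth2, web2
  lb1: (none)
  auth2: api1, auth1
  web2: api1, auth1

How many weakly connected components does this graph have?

3

From api1: component {api1, auth1, auth2, web2}.
From api2: component {api2}.
From lb1: component {lb1}.
That's 3 components.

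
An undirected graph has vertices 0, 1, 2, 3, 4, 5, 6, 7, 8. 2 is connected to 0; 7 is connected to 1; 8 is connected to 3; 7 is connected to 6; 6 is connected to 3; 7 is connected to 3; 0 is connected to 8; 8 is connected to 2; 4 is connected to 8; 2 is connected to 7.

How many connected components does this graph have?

From 0: component {0, 1, 2, 3, 4, 6, 7, 8}.
From 5: component {5}.
That's 2 components.

2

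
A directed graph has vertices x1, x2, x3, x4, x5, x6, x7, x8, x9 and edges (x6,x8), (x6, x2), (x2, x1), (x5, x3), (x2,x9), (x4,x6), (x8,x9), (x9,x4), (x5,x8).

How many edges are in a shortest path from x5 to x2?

5

Distance 0: x5.
Distance 1: x3, x8.
Distance 2: x9.
Distance 3: x4.
Distance 4: x6.
Distance 5: x2 — contains x2.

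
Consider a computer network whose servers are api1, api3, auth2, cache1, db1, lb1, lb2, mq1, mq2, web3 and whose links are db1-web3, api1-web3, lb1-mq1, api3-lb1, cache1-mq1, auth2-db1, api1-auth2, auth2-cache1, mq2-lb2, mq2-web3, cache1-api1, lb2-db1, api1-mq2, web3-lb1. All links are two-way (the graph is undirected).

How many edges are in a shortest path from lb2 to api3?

4

Distance 0: lb2.
Distance 1: db1, mq2.
Distance 2: api1, auth2, web3.
Distance 3: cache1, lb1.
Distance 4: api3, mq1 — contains api3.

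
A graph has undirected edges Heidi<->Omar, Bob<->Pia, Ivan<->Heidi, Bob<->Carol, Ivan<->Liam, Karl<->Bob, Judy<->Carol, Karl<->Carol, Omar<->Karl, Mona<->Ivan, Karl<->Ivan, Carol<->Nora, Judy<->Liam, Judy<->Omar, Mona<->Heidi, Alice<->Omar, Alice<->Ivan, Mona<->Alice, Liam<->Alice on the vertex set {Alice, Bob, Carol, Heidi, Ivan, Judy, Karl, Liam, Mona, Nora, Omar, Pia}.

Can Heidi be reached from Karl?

Yes

Explore from Karl.
Distance 1: reach Bob, Carol, Ivan, Omar.
Distance 2: reach Alice, Heidi, Judy, Liam, Mona, Nora, Pia.
Found Heidi.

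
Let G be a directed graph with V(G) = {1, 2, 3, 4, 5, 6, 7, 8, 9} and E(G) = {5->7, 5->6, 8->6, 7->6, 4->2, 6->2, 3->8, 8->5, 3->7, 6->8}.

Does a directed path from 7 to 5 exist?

Yes

Explore from 7.
Distance 1: reach 6.
Distance 2: reach 2, 8.
Distance 3: reach 5.
Found 5.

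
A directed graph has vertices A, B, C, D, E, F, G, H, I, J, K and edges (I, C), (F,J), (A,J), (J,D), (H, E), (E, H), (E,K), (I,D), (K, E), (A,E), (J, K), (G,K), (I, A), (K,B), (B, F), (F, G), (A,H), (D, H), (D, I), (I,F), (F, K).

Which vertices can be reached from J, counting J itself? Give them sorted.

Start at J.
Its neighbours: D, K.
Then their neighbours: B, E, H, I.
Then next layer: A, C, F.
Then next layer: G.
Every vertex is now reached.

A, B, C, D, E, F, G, H, I, J, K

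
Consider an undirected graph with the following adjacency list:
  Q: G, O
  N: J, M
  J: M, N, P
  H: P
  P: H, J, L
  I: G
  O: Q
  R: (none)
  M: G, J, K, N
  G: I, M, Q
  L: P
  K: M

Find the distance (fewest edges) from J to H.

Distance 0: J.
Distance 1: M, N, P.
Distance 2: G, H, K, L — contains H.

2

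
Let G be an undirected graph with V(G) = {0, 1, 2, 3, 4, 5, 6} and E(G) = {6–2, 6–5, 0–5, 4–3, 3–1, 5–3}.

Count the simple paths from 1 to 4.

1–3–4

1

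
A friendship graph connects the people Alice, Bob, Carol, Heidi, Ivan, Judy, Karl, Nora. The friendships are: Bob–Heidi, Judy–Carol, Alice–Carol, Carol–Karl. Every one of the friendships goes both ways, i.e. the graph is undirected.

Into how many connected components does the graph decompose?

From Alice: component {Alice, Carol, Judy, Karl}.
From Bob: component {Bob, Heidi}.
From Ivan: component {Ivan}.
From Nora: component {Nora}.
That's 4 components.

4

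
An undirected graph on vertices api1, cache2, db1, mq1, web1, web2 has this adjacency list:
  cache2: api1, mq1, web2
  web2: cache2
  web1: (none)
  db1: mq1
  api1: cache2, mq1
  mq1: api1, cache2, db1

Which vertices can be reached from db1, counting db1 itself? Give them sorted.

Start at db1.
Its neighbours: mq1.
Then their neighbours: api1, cache2.
Then next layer: web2.
Nothing further is reachable.

api1, cache2, db1, mq1, web2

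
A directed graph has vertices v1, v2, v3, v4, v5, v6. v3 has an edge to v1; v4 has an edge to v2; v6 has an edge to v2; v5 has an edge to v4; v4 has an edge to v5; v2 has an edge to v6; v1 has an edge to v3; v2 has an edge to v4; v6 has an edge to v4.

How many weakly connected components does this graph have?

2

From v1: component {v1, v3}.
From v2: component {v2, v4, v5, v6}.
That's 2 components.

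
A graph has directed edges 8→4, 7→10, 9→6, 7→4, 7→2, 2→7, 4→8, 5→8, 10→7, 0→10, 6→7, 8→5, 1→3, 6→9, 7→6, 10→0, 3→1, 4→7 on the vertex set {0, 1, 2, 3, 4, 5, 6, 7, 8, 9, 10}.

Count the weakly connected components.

From 0: component {0, 2, 4, 5, 6, 7, 8, 9, 10}.
From 1: component {1, 3}.
That's 2 components.

2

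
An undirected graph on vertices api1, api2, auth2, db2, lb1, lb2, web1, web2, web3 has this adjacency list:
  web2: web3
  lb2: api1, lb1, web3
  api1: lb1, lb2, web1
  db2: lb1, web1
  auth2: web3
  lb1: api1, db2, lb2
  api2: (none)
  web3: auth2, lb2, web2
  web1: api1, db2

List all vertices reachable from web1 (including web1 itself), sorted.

Start at web1.
Its neighbours: api1, db2.
Then their neighbours: lb1, lb2.
Then next layer: web3.
Then next layer: auth2, web2.
Nothing further is reachable.

api1, auth2, db2, lb1, lb2, web1, web2, web3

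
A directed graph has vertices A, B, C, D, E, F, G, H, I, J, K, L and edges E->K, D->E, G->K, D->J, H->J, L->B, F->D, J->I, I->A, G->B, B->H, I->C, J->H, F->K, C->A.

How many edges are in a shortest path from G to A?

5

Distance 0: G.
Distance 1: B, K.
Distance 2: H.
Distance 3: J.
Distance 4: I.
Distance 5: A, C — contains A.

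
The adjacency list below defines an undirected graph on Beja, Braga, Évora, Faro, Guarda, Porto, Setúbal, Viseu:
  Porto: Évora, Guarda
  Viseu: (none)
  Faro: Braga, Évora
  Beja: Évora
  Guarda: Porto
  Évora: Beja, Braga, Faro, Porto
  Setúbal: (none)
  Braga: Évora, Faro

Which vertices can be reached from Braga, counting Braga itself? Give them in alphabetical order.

Beja, Braga, Évora, Faro, Guarda, Porto

Start at Braga.
Its neighbours: Évora, Faro.
Then their neighbours: Beja, Porto.
Then next layer: Guarda.
Nothing further is reachable.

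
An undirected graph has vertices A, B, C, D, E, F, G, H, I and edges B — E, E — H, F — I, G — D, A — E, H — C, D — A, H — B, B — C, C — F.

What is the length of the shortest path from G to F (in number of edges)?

6

Distance 0: G.
Distance 1: D.
Distance 2: A.
Distance 3: E.
Distance 4: B, H.
Distance 5: C.
Distance 6: F — contains F.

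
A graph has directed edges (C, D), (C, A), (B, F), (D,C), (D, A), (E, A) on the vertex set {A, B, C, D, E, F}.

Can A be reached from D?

Yes

Explore from D.
Distance 1: reach A, C.
Found A.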